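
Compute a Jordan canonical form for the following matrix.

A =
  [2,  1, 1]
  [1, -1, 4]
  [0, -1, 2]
J_3(1)

The characteristic polynomial is
  det(x·I − A) = x^3 - 3*x^2 + 3*x - 1 = (x - 1)^3

Eigenvalues and multiplicities (the geometric multiplicity of λ is n − rank(A − λI), which equals the number of Jordan blocks for λ):
  λ = 1: algebraic multiplicity = 3, geometric multiplicity = 1

Determining the block sizes for each eigenvalue:
  λ = 1: one block (gm = 1), so the single block has size am = 3 → block sizes [3]

Assembling the blocks gives a Jordan form
J =
  [1, 1, 0]
  [0, 1, 1]
  [0, 0, 1]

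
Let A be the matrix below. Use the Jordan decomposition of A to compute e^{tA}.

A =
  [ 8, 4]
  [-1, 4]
e^{tA} =
  [2*t*exp(6*t) + exp(6*t), 4*t*exp(6*t)]
  [-t*exp(6*t), -2*t*exp(6*t) + exp(6*t)]

Strategy: write A = P · J · P⁻¹ where J is a Jordan canonical form, so e^{tA} = P · e^{tJ} · P⁻¹, and e^{tJ} can be computed block-by-block.

A has Jordan form
J =
  [6, 1]
  [0, 6]
(up to reordering of blocks).

Per-block formulas:
  For a 2×2 Jordan block J_2(6): exp(t · J_2(6)) = e^(6t)·(I + t·N), where N is the 2×2 nilpotent shift.

After assembling e^{tJ} and conjugating by P, we get:

e^{tA} =
  [2*t*exp(6*t) + exp(6*t), 4*t*exp(6*t)]
  [-t*exp(6*t), -2*t*exp(6*t) + exp(6*t)]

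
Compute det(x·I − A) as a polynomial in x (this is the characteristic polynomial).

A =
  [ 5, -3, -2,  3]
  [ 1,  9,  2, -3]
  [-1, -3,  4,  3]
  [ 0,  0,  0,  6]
x^4 - 24*x^3 + 216*x^2 - 864*x + 1296

Expanding det(x·I − A) (e.g. by cofactor expansion or by noting that A is similar to its Jordan form J, which has the same characteristic polynomial as A) gives
  χ_A(x) = x^4 - 24*x^3 + 216*x^2 - 864*x + 1296
which factors as (x - 6)^4. The eigenvalues (with algebraic multiplicities) are λ = 6 with multiplicity 4.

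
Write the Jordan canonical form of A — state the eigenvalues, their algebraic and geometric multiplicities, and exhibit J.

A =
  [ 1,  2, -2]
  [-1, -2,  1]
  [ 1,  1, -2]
J_2(-1) ⊕ J_1(-1)

The characteristic polynomial is
  det(x·I − A) = x^3 + 3*x^2 + 3*x + 1 = (x + 1)^3

Eigenvalues and multiplicities (the geometric multiplicity of λ is n − rank(A − λI), which equals the number of Jordan blocks for λ):
  λ = -1: algebraic multiplicity = 3, geometric multiplicity = 2

Determining the block sizes for each eigenvalue:
  λ = -1: 2 blocks summing to 3 forces exactly one block of size 2 and the rest size 1 → block sizes [2, 1]

Assembling the blocks gives a Jordan form
J =
  [-1,  1,  0]
  [ 0, -1,  0]
  [ 0,  0, -1]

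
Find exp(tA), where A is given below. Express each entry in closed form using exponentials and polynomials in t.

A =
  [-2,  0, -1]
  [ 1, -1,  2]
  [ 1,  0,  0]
e^{tA} =
  [-t*exp(-t) + exp(-t), 0, -t*exp(-t)]
  [t^2*exp(-t)/2 + t*exp(-t), exp(-t), t^2*exp(-t)/2 + 2*t*exp(-t)]
  [t*exp(-t), 0, t*exp(-t) + exp(-t)]

Strategy: write A = P · J · P⁻¹ where J is a Jordan canonical form, so e^{tA} = P · e^{tJ} · P⁻¹, and e^{tJ} can be computed block-by-block.

A has Jordan form
J =
  [-1,  1,  0]
  [ 0, -1,  1]
  [ 0,  0, -1]
(up to reordering of blocks).

Per-block formulas:
  For a 3×3 Jordan block J_3(-1): exp(t · J_3(-1)) = e^(-1t)·(I + t·N + (t^2/2)·N^2), where N is the 3×3 nilpotent shift.

After assembling e^{tJ} and conjugating by P, we get:

e^{tA} =
  [-t*exp(-t) + exp(-t), 0, -t*exp(-t)]
  [t^2*exp(-t)/2 + t*exp(-t), exp(-t), t^2*exp(-t)/2 + 2*t*exp(-t)]
  [t*exp(-t), 0, t*exp(-t) + exp(-t)]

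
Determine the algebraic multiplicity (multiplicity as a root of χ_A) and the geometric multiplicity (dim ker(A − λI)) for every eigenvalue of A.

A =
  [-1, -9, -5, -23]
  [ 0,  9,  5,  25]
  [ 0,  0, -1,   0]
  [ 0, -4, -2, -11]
λ = -1: alg = 4, geom = 2

Step 1 — factor the characteristic polynomial to read off the algebraic multiplicities:
  χ_A(x) = (x + 1)^4

Step 2 — compute geometric multiplicities via the rank-nullity identity g(λ) = n − rank(A − λI):
  rank(A − (-1)·I) = 2, so dim ker(A − (-1)·I) = n − 2 = 2

Summary:
  λ = -1: algebraic multiplicity = 4, geometric multiplicity = 2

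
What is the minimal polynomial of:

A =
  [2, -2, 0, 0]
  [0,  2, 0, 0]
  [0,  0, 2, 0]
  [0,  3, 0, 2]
x^2 - 4*x + 4

The characteristic polynomial is χ_A(x) = (x - 2)^4, so the eigenvalues are known. The minimal polynomial is
  m_A(x) = Π_λ (x − λ)^{k_λ}
where k_λ is the size of the *largest* Jordan block for λ (equivalently, the smallest k with (A − λI)^k v = 0 for every generalised eigenvector v of λ).

  λ = 2: largest Jordan block has size 2, contributing (x − 2)^2

So m_A(x) = (x - 2)^2 = x^2 - 4*x + 4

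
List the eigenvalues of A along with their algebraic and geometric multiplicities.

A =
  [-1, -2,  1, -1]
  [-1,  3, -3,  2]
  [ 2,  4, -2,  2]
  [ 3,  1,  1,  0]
λ = 0: alg = 4, geom = 2

Step 1 — factor the characteristic polynomial to read off the algebraic multiplicities:
  χ_A(x) = x^4

Step 2 — compute geometric multiplicities via the rank-nullity identity g(λ) = n − rank(A − λI):
  rank(A − (0)·I) = 2, so dim ker(A − (0)·I) = n − 2 = 2

Summary:
  λ = 0: algebraic multiplicity = 4, geometric multiplicity = 2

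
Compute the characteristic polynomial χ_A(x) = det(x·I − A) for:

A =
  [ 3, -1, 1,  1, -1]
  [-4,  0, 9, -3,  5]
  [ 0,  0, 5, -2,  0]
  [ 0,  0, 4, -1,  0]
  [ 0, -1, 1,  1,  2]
x^5 - 9*x^4 + 30*x^3 - 46*x^2 + 33*x - 9

Expanding det(x·I − A) (e.g. by cofactor expansion or by noting that A is similar to its Jordan form J, which has the same characteristic polynomial as A) gives
  χ_A(x) = x^5 - 9*x^4 + 30*x^3 - 46*x^2 + 33*x - 9
which factors as (x - 3)^2*(x - 1)^3. The eigenvalues (with algebraic multiplicities) are λ = 1 with multiplicity 3, λ = 3 with multiplicity 2.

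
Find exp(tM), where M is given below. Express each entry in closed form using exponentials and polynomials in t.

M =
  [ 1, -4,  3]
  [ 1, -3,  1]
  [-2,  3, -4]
e^{tM} =
  [-t^2*exp(-2*t)/2 + 3*t*exp(-2*t) + exp(-2*t), t^2*exp(-2*t)/2 - 4*t*exp(-2*t), -t^2*exp(-2*t)/2 + 3*t*exp(-2*t)]
  [t*exp(-2*t), -t*exp(-2*t) + exp(-2*t), t*exp(-2*t)]
  [t^2*exp(-2*t)/2 - 2*t*exp(-2*t), -t^2*exp(-2*t)/2 + 3*t*exp(-2*t), t^2*exp(-2*t)/2 - 2*t*exp(-2*t) + exp(-2*t)]

Strategy: write M = P · J · P⁻¹ where J is a Jordan canonical form, so e^{tM} = P · e^{tJ} · P⁻¹, and e^{tJ} can be computed block-by-block.

M has Jordan form
J =
  [-2,  1,  0]
  [ 0, -2,  1]
  [ 0,  0, -2]
(up to reordering of blocks).

Per-block formulas:
  For a 3×3 Jordan block J_3(-2): exp(t · J_3(-2)) = e^(-2t)·(I + t·N + (t^2/2)·N^2), where N is the 3×3 nilpotent shift.

After assembling e^{tJ} and conjugating by P, we get:

e^{tM} =
  [-t^2*exp(-2*t)/2 + 3*t*exp(-2*t) + exp(-2*t), t^2*exp(-2*t)/2 - 4*t*exp(-2*t), -t^2*exp(-2*t)/2 + 3*t*exp(-2*t)]
  [t*exp(-2*t), -t*exp(-2*t) + exp(-2*t), t*exp(-2*t)]
  [t^2*exp(-2*t)/2 - 2*t*exp(-2*t), -t^2*exp(-2*t)/2 + 3*t*exp(-2*t), t^2*exp(-2*t)/2 - 2*t*exp(-2*t) + exp(-2*t)]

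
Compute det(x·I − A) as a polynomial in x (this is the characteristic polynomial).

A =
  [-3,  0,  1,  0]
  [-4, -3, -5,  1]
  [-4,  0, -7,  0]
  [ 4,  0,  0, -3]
x^4 + 16*x^3 + 94*x^2 + 240*x + 225

Expanding det(x·I − A) (e.g. by cofactor expansion or by noting that A is similar to its Jordan form J, which has the same characteristic polynomial as A) gives
  χ_A(x) = x^4 + 16*x^3 + 94*x^2 + 240*x + 225
which factors as (x + 3)^2*(x + 5)^2. The eigenvalues (with algebraic multiplicities) are λ = -5 with multiplicity 2, λ = -3 with multiplicity 2.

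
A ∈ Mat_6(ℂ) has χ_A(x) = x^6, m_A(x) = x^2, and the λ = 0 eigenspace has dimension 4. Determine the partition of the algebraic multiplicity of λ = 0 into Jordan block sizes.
Block sizes for λ = 0: [2, 2, 1, 1]

Step 1 — from the characteristic polynomial, algebraic multiplicity of λ = 0 is 6. From dim ker(A − (0)·I) = 4, there are exactly 4 Jordan blocks for λ = 0.
Step 2 — from the minimal polynomial, the factor (x − 0)^2 tells us the largest block for λ = 0 has size 2.
Step 3 — with total size 6, 4 blocks, and largest block 2, the block sizes (in nonincreasing order) are [2, 2, 1, 1].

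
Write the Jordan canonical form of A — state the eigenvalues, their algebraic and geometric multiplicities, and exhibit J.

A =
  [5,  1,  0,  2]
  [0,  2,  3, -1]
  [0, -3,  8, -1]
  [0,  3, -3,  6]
J_2(5) ⊕ J_1(5) ⊕ J_1(6)

The characteristic polynomial is
  det(x·I − A) = x^4 - 21*x^3 + 165*x^2 - 575*x + 750 = (x - 6)*(x - 5)^3

Eigenvalues and multiplicities (the geometric multiplicity of λ is n − rank(A − λI), which equals the number of Jordan blocks for λ):
  λ = 5: algebraic multiplicity = 3, geometric multiplicity = 2
  λ = 6: algebraic multiplicity = 1, geometric multiplicity = 1

Determining the block sizes for each eigenvalue:
  λ = 5: 2 blocks summing to 3 forces exactly one block of size 2 and the rest size 1 → block sizes [2, 1]
  λ = 6: one block (gm = 1), so the single block has size am = 1 → block sizes [1]

Assembling the blocks gives a Jordan form
J =
  [5, 1, 0, 0]
  [0, 5, 0, 0]
  [0, 0, 5, 0]
  [0, 0, 0, 6]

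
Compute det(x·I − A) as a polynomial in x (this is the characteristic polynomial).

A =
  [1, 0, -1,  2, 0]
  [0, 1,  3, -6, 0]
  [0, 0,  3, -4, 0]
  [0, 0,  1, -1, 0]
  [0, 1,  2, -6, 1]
x^5 - 5*x^4 + 10*x^3 - 10*x^2 + 5*x - 1

Expanding det(x·I − A) (e.g. by cofactor expansion or by noting that A is similar to its Jordan form J, which has the same characteristic polynomial as A) gives
  χ_A(x) = x^5 - 5*x^4 + 10*x^3 - 10*x^2 + 5*x - 1
which factors as (x - 1)^5. The eigenvalues (with algebraic multiplicities) are λ = 1 with multiplicity 5.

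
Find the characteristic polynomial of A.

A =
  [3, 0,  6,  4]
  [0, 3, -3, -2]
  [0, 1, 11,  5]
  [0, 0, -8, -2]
x^4 - 15*x^3 + 84*x^2 - 208*x + 192

Expanding det(x·I − A) (e.g. by cofactor expansion or by noting that A is similar to its Jordan form J, which has the same characteristic polynomial as A) gives
  χ_A(x) = x^4 - 15*x^3 + 84*x^2 - 208*x + 192
which factors as (x - 4)^3*(x - 3). The eigenvalues (with algebraic multiplicities) are λ = 3 with multiplicity 1, λ = 4 with multiplicity 3.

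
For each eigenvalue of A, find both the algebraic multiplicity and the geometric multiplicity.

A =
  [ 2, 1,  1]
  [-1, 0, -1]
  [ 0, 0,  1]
λ = 1: alg = 3, geom = 2

Step 1 — factor the characteristic polynomial to read off the algebraic multiplicities:
  χ_A(x) = (x - 1)^3

Step 2 — compute geometric multiplicities via the rank-nullity identity g(λ) = n − rank(A − λI):
  rank(A − (1)·I) = 1, so dim ker(A − (1)·I) = n − 1 = 2

Summary:
  λ = 1: algebraic multiplicity = 3, geometric multiplicity = 2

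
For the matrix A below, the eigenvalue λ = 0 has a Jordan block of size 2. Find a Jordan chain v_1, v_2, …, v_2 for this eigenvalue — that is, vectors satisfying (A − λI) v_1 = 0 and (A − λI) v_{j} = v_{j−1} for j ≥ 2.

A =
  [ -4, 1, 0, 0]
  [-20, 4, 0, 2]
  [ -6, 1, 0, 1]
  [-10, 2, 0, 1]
A Jordan chain for λ = 0 of length 2:
v_1 = (1, 4, 1, 2)ᵀ
v_2 = (0, 1, 0, 0)ᵀ

Let N = A − (0)·I. We want v_2 with N^2 v_2 = 0 but N^1 v_2 ≠ 0; then v_{j-1} := N · v_j for j = 2, …, 2.

Pick v_2 = (0, 1, 0, 0)ᵀ.
Then v_1 = N · v_2 = (1, 4, 1, 2)ᵀ.

Sanity check: (A − (0)·I) v_1 = (0, 0, 0, 0)ᵀ = 0. ✓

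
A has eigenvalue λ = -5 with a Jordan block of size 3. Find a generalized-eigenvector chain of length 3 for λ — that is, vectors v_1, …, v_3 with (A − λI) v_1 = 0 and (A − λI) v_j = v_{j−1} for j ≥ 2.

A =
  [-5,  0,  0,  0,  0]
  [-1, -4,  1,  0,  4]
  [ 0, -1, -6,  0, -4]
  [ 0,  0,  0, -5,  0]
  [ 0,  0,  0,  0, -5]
A Jordan chain for λ = -5 of length 3:
v_1 = (0, -1, 1, 0, 0)ᵀ
v_2 = (0, -1, 0, 0, 0)ᵀ
v_3 = (1, 0, 0, 0, 0)ᵀ

Let N = A − (-5)·I. We want v_3 with N^3 v_3 = 0 but N^2 v_3 ≠ 0; then v_{j-1} := N · v_j for j = 3, …, 2.

Pick v_3 = (1, 0, 0, 0, 0)ᵀ.
Then v_2 = N · v_3 = (0, -1, 0, 0, 0)ᵀ.
Then v_1 = N · v_2 = (0, -1, 1, 0, 0)ᵀ.

Sanity check: (A − (-5)·I) v_1 = (0, 0, 0, 0, 0)ᵀ = 0. ✓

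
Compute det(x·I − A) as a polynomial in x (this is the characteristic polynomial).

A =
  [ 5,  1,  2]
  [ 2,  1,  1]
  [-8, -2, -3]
x^3 - 3*x^2 + 3*x - 1

Expanding det(x·I − A) (e.g. by cofactor expansion or by noting that A is similar to its Jordan form J, which has the same characteristic polynomial as A) gives
  χ_A(x) = x^3 - 3*x^2 + 3*x - 1
which factors as (x - 1)^3. The eigenvalues (with algebraic multiplicities) are λ = 1 with multiplicity 3.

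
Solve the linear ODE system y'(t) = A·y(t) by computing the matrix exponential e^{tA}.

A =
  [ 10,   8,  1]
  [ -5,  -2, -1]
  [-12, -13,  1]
e^{tA} =
  [-3*t^2*exp(3*t)/2 + 7*t*exp(3*t) + exp(3*t), 3*t^2*exp(3*t)/2 + 8*t*exp(3*t), -3*t^2*exp(3*t)/2 + t*exp(3*t)]
  [t^2*exp(3*t) - 5*t*exp(3*t), -t^2*exp(3*t) - 5*t*exp(3*t) + exp(3*t), t^2*exp(3*t) - t*exp(3*t)]
  [5*t^2*exp(3*t)/2 - 12*t*exp(3*t), -5*t^2*exp(3*t)/2 - 13*t*exp(3*t), 5*t^2*exp(3*t)/2 - 2*t*exp(3*t) + exp(3*t)]

Strategy: write A = P · J · P⁻¹ where J is a Jordan canonical form, so e^{tA} = P · e^{tJ} · P⁻¹, and e^{tJ} can be computed block-by-block.

A has Jordan form
J =
  [3, 1, 0]
  [0, 3, 1]
  [0, 0, 3]
(up to reordering of blocks).

Per-block formulas:
  For a 3×3 Jordan block J_3(3): exp(t · J_3(3)) = e^(3t)·(I + t·N + (t^2/2)·N^2), where N is the 3×3 nilpotent shift.

After assembling e^{tJ} and conjugating by P, we get:

e^{tA} =
  [-3*t^2*exp(3*t)/2 + 7*t*exp(3*t) + exp(3*t), 3*t^2*exp(3*t)/2 + 8*t*exp(3*t), -3*t^2*exp(3*t)/2 + t*exp(3*t)]
  [t^2*exp(3*t) - 5*t*exp(3*t), -t^2*exp(3*t) - 5*t*exp(3*t) + exp(3*t), t^2*exp(3*t) - t*exp(3*t)]
  [5*t^2*exp(3*t)/2 - 12*t*exp(3*t), -5*t^2*exp(3*t)/2 - 13*t*exp(3*t), 5*t^2*exp(3*t)/2 - 2*t*exp(3*t) + exp(3*t)]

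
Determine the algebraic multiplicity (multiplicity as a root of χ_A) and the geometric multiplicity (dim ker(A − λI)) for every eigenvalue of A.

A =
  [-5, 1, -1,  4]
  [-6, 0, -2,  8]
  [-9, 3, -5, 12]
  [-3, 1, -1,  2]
λ = -2: alg = 4, geom = 3

Step 1 — factor the characteristic polynomial to read off the algebraic multiplicities:
  χ_A(x) = (x + 2)^4

Step 2 — compute geometric multiplicities via the rank-nullity identity g(λ) = n − rank(A − λI):
  rank(A − (-2)·I) = 1, so dim ker(A − (-2)·I) = n − 1 = 3

Summary:
  λ = -2: algebraic multiplicity = 4, geometric multiplicity = 3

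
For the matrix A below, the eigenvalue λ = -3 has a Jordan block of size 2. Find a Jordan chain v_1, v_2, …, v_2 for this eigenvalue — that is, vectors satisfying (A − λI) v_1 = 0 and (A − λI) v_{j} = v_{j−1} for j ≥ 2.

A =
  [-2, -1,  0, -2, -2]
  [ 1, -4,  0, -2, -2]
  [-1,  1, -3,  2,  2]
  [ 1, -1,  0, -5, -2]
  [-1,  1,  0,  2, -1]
A Jordan chain for λ = -3 of length 2:
v_1 = (1, 1, -1, 1, -1)ᵀ
v_2 = (1, 0, 0, 0, 0)ᵀ

Let N = A − (-3)·I. We want v_2 with N^2 v_2 = 0 but N^1 v_2 ≠ 0; then v_{j-1} := N · v_j for j = 2, …, 2.

Pick v_2 = (1, 0, 0, 0, 0)ᵀ.
Then v_1 = N · v_2 = (1, 1, -1, 1, -1)ᵀ.

Sanity check: (A − (-3)·I) v_1 = (0, 0, 0, 0, 0)ᵀ = 0. ✓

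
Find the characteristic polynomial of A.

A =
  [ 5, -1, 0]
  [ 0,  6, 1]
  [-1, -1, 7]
x^3 - 18*x^2 + 108*x - 216

Expanding det(x·I − A) (e.g. by cofactor expansion or by noting that A is similar to its Jordan form J, which has the same characteristic polynomial as A) gives
  χ_A(x) = x^3 - 18*x^2 + 108*x - 216
which factors as (x - 6)^3. The eigenvalues (with algebraic multiplicities) are λ = 6 with multiplicity 3.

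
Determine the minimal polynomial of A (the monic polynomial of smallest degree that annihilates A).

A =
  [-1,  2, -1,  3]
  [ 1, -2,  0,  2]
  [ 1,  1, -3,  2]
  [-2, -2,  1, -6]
x^3 + 9*x^2 + 27*x + 27

The characteristic polynomial is χ_A(x) = (x + 3)^4, so the eigenvalues are known. The minimal polynomial is
  m_A(x) = Π_λ (x − λ)^{k_λ}
where k_λ is the size of the *largest* Jordan block for λ (equivalently, the smallest k with (A − λI)^k v = 0 for every generalised eigenvector v of λ).

  λ = -3: largest Jordan block has size 3, contributing (x + 3)^3

So m_A(x) = (x + 3)^3 = x^3 + 9*x^2 + 27*x + 27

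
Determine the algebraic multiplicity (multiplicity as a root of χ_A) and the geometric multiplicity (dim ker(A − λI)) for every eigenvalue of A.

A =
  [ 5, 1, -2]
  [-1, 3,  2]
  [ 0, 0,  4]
λ = 4: alg = 3, geom = 2

Step 1 — factor the characteristic polynomial to read off the algebraic multiplicities:
  χ_A(x) = (x - 4)^3

Step 2 — compute geometric multiplicities via the rank-nullity identity g(λ) = n − rank(A − λI):
  rank(A − (4)·I) = 1, so dim ker(A − (4)·I) = n − 1 = 2

Summary:
  λ = 4: algebraic multiplicity = 3, geometric multiplicity = 2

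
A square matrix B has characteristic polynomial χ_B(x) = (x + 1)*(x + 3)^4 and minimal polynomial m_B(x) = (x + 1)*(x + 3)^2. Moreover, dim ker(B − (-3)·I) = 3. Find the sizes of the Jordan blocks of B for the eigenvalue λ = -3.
Block sizes for λ = -3: [2, 1, 1]

Step 1 — from the characteristic polynomial, algebraic multiplicity of λ = -3 is 4. From dim ker(B − (-3)·I) = 3, there are exactly 3 Jordan blocks for λ = -3.
Step 2 — from the minimal polynomial, the factor (x + 3)^2 tells us the largest block for λ = -3 has size 2.
Step 3 — with total size 4, 3 blocks, and largest block 2, the block sizes (in nonincreasing order) are [2, 1, 1].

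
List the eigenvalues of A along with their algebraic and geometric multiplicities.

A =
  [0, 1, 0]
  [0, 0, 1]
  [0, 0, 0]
λ = 0: alg = 3, geom = 1

Step 1 — factor the characteristic polynomial to read off the algebraic multiplicities:
  χ_A(x) = x^3

Step 2 — compute geometric multiplicities via the rank-nullity identity g(λ) = n − rank(A − λI):
  rank(A − (0)·I) = 2, so dim ker(A − (0)·I) = n − 2 = 1

Summary:
  λ = 0: algebraic multiplicity = 3, geometric multiplicity = 1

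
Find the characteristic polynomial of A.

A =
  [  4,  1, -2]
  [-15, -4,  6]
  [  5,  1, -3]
x^3 + 3*x^2 + 3*x + 1

Expanding det(x·I − A) (e.g. by cofactor expansion or by noting that A is similar to its Jordan form J, which has the same characteristic polynomial as A) gives
  χ_A(x) = x^3 + 3*x^2 + 3*x + 1
which factors as (x + 1)^3. The eigenvalues (with algebraic multiplicities) are λ = -1 with multiplicity 3.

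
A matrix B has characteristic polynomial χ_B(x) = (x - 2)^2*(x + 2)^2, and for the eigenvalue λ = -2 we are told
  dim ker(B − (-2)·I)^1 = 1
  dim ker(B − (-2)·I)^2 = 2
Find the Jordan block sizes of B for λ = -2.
Block sizes for λ = -2: [2]

From the dimensions of kernels of powers, the number of Jordan blocks of size at least j is d_j − d_{j−1} where d_j = dim ker(N^j) (with d_0 = 0). Computing the differences gives [1, 1].
The number of blocks of size exactly k is (#blocks of size ≥ k) − (#blocks of size ≥ k + 1), so the partition is: 1 block(s) of size 2.
In nonincreasing order the block sizes are [2].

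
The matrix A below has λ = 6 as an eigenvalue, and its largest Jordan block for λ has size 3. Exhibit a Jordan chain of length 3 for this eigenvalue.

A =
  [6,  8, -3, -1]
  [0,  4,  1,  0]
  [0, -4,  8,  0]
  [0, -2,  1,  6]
A Jordan chain for λ = 6 of length 3:
v_1 = (-2, 0, 0, 0)ᵀ
v_2 = (8, -2, -4, -2)ᵀ
v_3 = (0, 1, 0, 0)ᵀ

Let N = A − (6)·I. We want v_3 with N^3 v_3 = 0 but N^2 v_3 ≠ 0; then v_{j-1} := N · v_j for j = 3, …, 2.

Pick v_3 = (0, 1, 0, 0)ᵀ.
Then v_2 = N · v_3 = (8, -2, -4, -2)ᵀ.
Then v_1 = N · v_2 = (-2, 0, 0, 0)ᵀ.

Sanity check: (A − (6)·I) v_1 = (0, 0, 0, 0)ᵀ = 0. ✓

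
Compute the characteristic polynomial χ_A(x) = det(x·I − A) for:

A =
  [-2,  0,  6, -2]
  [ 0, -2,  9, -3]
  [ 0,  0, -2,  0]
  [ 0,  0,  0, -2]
x^4 + 8*x^3 + 24*x^2 + 32*x + 16

Expanding det(x·I − A) (e.g. by cofactor expansion or by noting that A is similar to its Jordan form J, which has the same characteristic polynomial as A) gives
  χ_A(x) = x^4 + 8*x^3 + 24*x^2 + 32*x + 16
which factors as (x + 2)^4. The eigenvalues (with algebraic multiplicities) are λ = -2 with multiplicity 4.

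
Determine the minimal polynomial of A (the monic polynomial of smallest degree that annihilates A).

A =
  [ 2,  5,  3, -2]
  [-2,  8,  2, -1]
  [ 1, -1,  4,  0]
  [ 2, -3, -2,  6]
x^3 - 15*x^2 + 75*x - 125

The characteristic polynomial is χ_A(x) = (x - 5)^4, so the eigenvalues are known. The minimal polynomial is
  m_A(x) = Π_λ (x − λ)^{k_λ}
where k_λ is the size of the *largest* Jordan block for λ (equivalently, the smallest k with (A − λI)^k v = 0 for every generalised eigenvector v of λ).

  λ = 5: largest Jordan block has size 3, contributing (x − 5)^3

So m_A(x) = (x - 5)^3 = x^3 - 15*x^2 + 75*x - 125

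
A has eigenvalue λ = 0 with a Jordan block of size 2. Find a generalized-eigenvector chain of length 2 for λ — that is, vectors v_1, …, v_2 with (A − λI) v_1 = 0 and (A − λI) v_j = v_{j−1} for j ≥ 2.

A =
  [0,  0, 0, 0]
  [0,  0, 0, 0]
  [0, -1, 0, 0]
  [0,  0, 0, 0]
A Jordan chain for λ = 0 of length 2:
v_1 = (0, 0, -1, 0)ᵀ
v_2 = (0, 1, 0, 0)ᵀ

Let N = A − (0)·I. We want v_2 with N^2 v_2 = 0 but N^1 v_2 ≠ 0; then v_{j-1} := N · v_j for j = 2, …, 2.

Pick v_2 = (0, 1, 0, 0)ᵀ.
Then v_1 = N · v_2 = (0, 0, -1, 0)ᵀ.

Sanity check: (A − (0)·I) v_1 = (0, 0, 0, 0)ᵀ = 0. ✓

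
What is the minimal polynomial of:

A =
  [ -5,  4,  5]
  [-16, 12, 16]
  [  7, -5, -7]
x^3

The characteristic polynomial is χ_A(x) = x^3, so the eigenvalues are known. The minimal polynomial is
  m_A(x) = Π_λ (x − λ)^{k_λ}
where k_λ is the size of the *largest* Jordan block for λ (equivalently, the smallest k with (A − λI)^k v = 0 for every generalised eigenvector v of λ).

  λ = 0: largest Jordan block has size 3, contributing (x − 0)^3

So m_A(x) = x^3 = x^3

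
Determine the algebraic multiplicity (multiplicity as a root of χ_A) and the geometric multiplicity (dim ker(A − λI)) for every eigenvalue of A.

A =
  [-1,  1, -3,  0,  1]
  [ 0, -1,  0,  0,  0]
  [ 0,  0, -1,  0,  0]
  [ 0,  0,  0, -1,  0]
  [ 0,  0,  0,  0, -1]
λ = -1: alg = 5, geom = 4

Step 1 — factor the characteristic polynomial to read off the algebraic multiplicities:
  χ_A(x) = (x + 1)^5

Step 2 — compute geometric multiplicities via the rank-nullity identity g(λ) = n − rank(A − λI):
  rank(A − (-1)·I) = 1, so dim ker(A − (-1)·I) = n − 1 = 4

Summary:
  λ = -1: algebraic multiplicity = 5, geometric multiplicity = 4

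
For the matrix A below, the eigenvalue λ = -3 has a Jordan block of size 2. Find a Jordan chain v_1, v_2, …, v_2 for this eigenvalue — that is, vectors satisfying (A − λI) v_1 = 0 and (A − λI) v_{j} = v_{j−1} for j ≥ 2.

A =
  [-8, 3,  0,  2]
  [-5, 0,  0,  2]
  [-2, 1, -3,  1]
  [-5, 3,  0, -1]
A Jordan chain for λ = -3 of length 2:
v_1 = (-5, -5, -2, -5)ᵀ
v_2 = (1, 0, 0, 0)ᵀ

Let N = A − (-3)·I. We want v_2 with N^2 v_2 = 0 but N^1 v_2 ≠ 0; then v_{j-1} := N · v_j for j = 2, …, 2.

Pick v_2 = (1, 0, 0, 0)ᵀ.
Then v_1 = N · v_2 = (-5, -5, -2, -5)ᵀ.

Sanity check: (A − (-3)·I) v_1 = (0, 0, 0, 0)ᵀ = 0. ✓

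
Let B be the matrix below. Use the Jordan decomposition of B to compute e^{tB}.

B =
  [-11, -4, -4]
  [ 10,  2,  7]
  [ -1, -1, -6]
e^{tB} =
  [-6*t*exp(-5*t) + exp(-5*t), -4*t*exp(-5*t), -4*t*exp(-5*t)]
  [3*t^2*exp(-5*t)/2 + 10*t*exp(-5*t), t^2*exp(-5*t) + 7*t*exp(-5*t) + exp(-5*t), t^2*exp(-5*t) + 7*t*exp(-5*t)]
  [-3*t^2*exp(-5*t)/2 - t*exp(-5*t), -t^2*exp(-5*t) - t*exp(-5*t), -t^2*exp(-5*t) - t*exp(-5*t) + exp(-5*t)]

Strategy: write B = P · J · P⁻¹ where J is a Jordan canonical form, so e^{tB} = P · e^{tJ} · P⁻¹, and e^{tJ} can be computed block-by-block.

B has Jordan form
J =
  [-5,  1,  0]
  [ 0, -5,  1]
  [ 0,  0, -5]
(up to reordering of blocks).

Per-block formulas:
  For a 3×3 Jordan block J_3(-5): exp(t · J_3(-5)) = e^(-5t)·(I + t·N + (t^2/2)·N^2), where N is the 3×3 nilpotent shift.

After assembling e^{tJ} and conjugating by P, we get:

e^{tB} =
  [-6*t*exp(-5*t) + exp(-5*t), -4*t*exp(-5*t), -4*t*exp(-5*t)]
  [3*t^2*exp(-5*t)/2 + 10*t*exp(-5*t), t^2*exp(-5*t) + 7*t*exp(-5*t) + exp(-5*t), t^2*exp(-5*t) + 7*t*exp(-5*t)]
  [-3*t^2*exp(-5*t)/2 - t*exp(-5*t), -t^2*exp(-5*t) - t*exp(-5*t), -t^2*exp(-5*t) - t*exp(-5*t) + exp(-5*t)]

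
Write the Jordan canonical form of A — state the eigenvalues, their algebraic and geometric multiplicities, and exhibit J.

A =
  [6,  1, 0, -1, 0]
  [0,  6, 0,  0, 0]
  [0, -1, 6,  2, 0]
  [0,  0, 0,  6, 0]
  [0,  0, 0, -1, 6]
J_2(6) ⊕ J_2(6) ⊕ J_1(6)

The characteristic polynomial is
  det(x·I − A) = x^5 - 30*x^4 + 360*x^3 - 2160*x^2 + 6480*x - 7776 = (x - 6)^5

Eigenvalues and multiplicities (the geometric multiplicity of λ is n − rank(A − λI), which equals the number of Jordan blocks for λ):
  λ = 6: algebraic multiplicity = 5, geometric multiplicity = 3

Determining the block sizes for each eigenvalue:
  λ = 6: with am = 5 and gm = 3, the partition is not yet determined (e.g. several partitions of 5 into 3 parts exist). Let N = A − (6)·I. Computing rank(N^1) = 2, rank(N^2) = 0; the number of blocks of size ≥ j is rank(N^{j−1}) − rank(N^j), giving [3, 2]. So we have 2 block(s) of size 2, 1 block(s) of size 1 → block sizes [2, 2, 1]

Assembling the blocks gives a Jordan form
J =
  [6, 1, 0, 0, 0]
  [0, 6, 0, 0, 0]
  [0, 0, 6, 1, 0]
  [0, 0, 0, 6, 0]
  [0, 0, 0, 0, 6]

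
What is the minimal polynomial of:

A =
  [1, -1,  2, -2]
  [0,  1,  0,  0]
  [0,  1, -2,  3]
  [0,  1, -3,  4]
x^2 - 2*x + 1

The characteristic polynomial is χ_A(x) = (x - 1)^4, so the eigenvalues are known. The minimal polynomial is
  m_A(x) = Π_λ (x − λ)^{k_λ}
where k_λ is the size of the *largest* Jordan block for λ (equivalently, the smallest k with (A − λI)^k v = 0 for every generalised eigenvector v of λ).

  λ = 1: largest Jordan block has size 2, contributing (x − 1)^2

So m_A(x) = (x - 1)^2 = x^2 - 2*x + 1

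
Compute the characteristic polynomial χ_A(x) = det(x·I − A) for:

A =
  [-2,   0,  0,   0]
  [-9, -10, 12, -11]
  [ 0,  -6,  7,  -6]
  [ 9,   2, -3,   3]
x^4 + 2*x^3 - 3*x^2 - 4*x + 4

Expanding det(x·I − A) (e.g. by cofactor expansion or by noting that A is similar to its Jordan form J, which has the same characteristic polynomial as A) gives
  χ_A(x) = x^4 + 2*x^3 - 3*x^2 - 4*x + 4
which factors as (x - 1)^2*(x + 2)^2. The eigenvalues (with algebraic multiplicities) are λ = -2 with multiplicity 2, λ = 1 with multiplicity 2.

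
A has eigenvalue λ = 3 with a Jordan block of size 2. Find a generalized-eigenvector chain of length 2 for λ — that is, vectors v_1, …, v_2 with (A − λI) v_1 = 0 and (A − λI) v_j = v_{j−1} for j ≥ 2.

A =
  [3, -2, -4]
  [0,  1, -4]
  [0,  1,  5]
A Jordan chain for λ = 3 of length 2:
v_1 = (-2, -2, 1)ᵀ
v_2 = (0, 1, 0)ᵀ

Let N = A − (3)·I. We want v_2 with N^2 v_2 = 0 but N^1 v_2 ≠ 0; then v_{j-1} := N · v_j for j = 2, …, 2.

Pick v_2 = (0, 1, 0)ᵀ.
Then v_1 = N · v_2 = (-2, -2, 1)ᵀ.

Sanity check: (A − (3)·I) v_1 = (0, 0, 0)ᵀ = 0. ✓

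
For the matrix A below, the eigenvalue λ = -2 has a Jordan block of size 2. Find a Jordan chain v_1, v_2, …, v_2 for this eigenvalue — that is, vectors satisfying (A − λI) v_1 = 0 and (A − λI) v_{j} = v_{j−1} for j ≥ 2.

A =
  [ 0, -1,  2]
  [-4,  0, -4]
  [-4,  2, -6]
A Jordan chain for λ = -2 of length 2:
v_1 = (2, -4, -4)ᵀ
v_2 = (1, 0, 0)ᵀ

Let N = A − (-2)·I. We want v_2 with N^2 v_2 = 0 but N^1 v_2 ≠ 0; then v_{j-1} := N · v_j for j = 2, …, 2.

Pick v_2 = (1, 0, 0)ᵀ.
Then v_1 = N · v_2 = (2, -4, -4)ᵀ.

Sanity check: (A − (-2)·I) v_1 = (0, 0, 0)ᵀ = 0. ✓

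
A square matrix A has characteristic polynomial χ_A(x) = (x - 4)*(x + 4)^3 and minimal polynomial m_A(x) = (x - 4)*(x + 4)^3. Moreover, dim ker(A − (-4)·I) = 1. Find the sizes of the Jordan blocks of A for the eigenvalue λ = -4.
Block sizes for λ = -4: [3]

Step 1 — from the characteristic polynomial, algebraic multiplicity of λ = -4 is 3. From dim ker(A − (-4)·I) = 1, there are exactly 1 Jordan blocks for λ = -4.
Step 2 — from the minimal polynomial, the factor (x + 4)^3 tells us the largest block for λ = -4 has size 3.
Step 3 — with total size 3, 1 blocks, and largest block 3, the block sizes (in nonincreasing order) are [3].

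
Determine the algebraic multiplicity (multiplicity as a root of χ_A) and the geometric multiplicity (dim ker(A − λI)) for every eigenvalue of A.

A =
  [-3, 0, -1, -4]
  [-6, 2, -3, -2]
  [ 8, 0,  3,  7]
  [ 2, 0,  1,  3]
λ = -1: alg = 1, geom = 1; λ = 2: alg = 3, geom = 1

Step 1 — factor the characteristic polynomial to read off the algebraic multiplicities:
  χ_A(x) = (x - 2)^3*(x + 1)

Step 2 — compute geometric multiplicities via the rank-nullity identity g(λ) = n − rank(A − λI):
  rank(A − (-1)·I) = 3, so dim ker(A − (-1)·I) = n − 3 = 1
  rank(A − (2)·I) = 3, so dim ker(A − (2)·I) = n − 3 = 1

Summary:
  λ = -1: algebraic multiplicity = 1, geometric multiplicity = 1
  λ = 2: algebraic multiplicity = 3, geometric multiplicity = 1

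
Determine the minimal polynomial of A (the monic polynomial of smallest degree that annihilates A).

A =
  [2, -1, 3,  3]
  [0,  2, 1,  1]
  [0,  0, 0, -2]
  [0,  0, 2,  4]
x^3 - 6*x^2 + 12*x - 8

The characteristic polynomial is χ_A(x) = (x - 2)^4, so the eigenvalues are known. The minimal polynomial is
  m_A(x) = Π_λ (x − λ)^{k_λ}
where k_λ is the size of the *largest* Jordan block for λ (equivalently, the smallest k with (A − λI)^k v = 0 for every generalised eigenvector v of λ).

  λ = 2: largest Jordan block has size 3, contributing (x − 2)^3

So m_A(x) = (x - 2)^3 = x^3 - 6*x^2 + 12*x - 8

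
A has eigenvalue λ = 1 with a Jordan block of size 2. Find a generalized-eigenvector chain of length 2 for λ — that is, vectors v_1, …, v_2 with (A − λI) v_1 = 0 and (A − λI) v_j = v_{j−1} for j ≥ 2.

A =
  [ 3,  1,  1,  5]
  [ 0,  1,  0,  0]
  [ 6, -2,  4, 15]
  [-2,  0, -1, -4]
A Jordan chain for λ = 1 of length 2:
v_1 = (2, 0, 6, -2)ᵀ
v_2 = (1, 0, 0, 0)ᵀ

Let N = A − (1)·I. We want v_2 with N^2 v_2 = 0 but N^1 v_2 ≠ 0; then v_{j-1} := N · v_j for j = 2, …, 2.

Pick v_2 = (1, 0, 0, 0)ᵀ.
Then v_1 = N · v_2 = (2, 0, 6, -2)ᵀ.

Sanity check: (A − (1)·I) v_1 = (0, 0, 0, 0)ᵀ = 0. ✓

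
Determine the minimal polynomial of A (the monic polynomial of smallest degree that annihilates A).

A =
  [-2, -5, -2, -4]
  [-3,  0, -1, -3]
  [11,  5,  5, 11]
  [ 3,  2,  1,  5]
x^3 - 6*x^2 + 12*x - 8

The characteristic polynomial is χ_A(x) = (x - 2)^4, so the eigenvalues are known. The minimal polynomial is
  m_A(x) = Π_λ (x − λ)^{k_λ}
where k_λ is the size of the *largest* Jordan block for λ (equivalently, the smallest k with (A − λI)^k v = 0 for every generalised eigenvector v of λ).

  λ = 2: largest Jordan block has size 3, contributing (x − 2)^3

So m_A(x) = (x - 2)^3 = x^3 - 6*x^2 + 12*x - 8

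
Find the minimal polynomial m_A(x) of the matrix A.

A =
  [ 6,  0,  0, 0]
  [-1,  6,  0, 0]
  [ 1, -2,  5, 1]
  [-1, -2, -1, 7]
x^2 - 12*x + 36

The characteristic polynomial is χ_A(x) = (x - 6)^4, so the eigenvalues are known. The minimal polynomial is
  m_A(x) = Π_λ (x − λ)^{k_λ}
where k_λ is the size of the *largest* Jordan block for λ (equivalently, the smallest k with (A − λI)^k v = 0 for every generalised eigenvector v of λ).

  λ = 6: largest Jordan block has size 2, contributing (x − 6)^2

So m_A(x) = (x - 6)^2 = x^2 - 12*x + 36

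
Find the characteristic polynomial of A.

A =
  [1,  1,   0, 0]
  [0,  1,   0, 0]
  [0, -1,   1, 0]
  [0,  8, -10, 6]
x^4 - 9*x^3 + 21*x^2 - 19*x + 6

Expanding det(x·I − A) (e.g. by cofactor expansion or by noting that A is similar to its Jordan form J, which has the same characteristic polynomial as A) gives
  χ_A(x) = x^4 - 9*x^3 + 21*x^2 - 19*x + 6
which factors as (x - 6)*(x - 1)^3. The eigenvalues (with algebraic multiplicities) are λ = 1 with multiplicity 3, λ = 6 with multiplicity 1.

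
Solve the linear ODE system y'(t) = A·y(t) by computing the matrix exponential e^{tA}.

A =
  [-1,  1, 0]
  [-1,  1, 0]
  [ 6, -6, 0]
e^{tA} =
  [1 - t, t, 0]
  [-t, t + 1, 0]
  [6*t, -6*t, 1]

Strategy: write A = P · J · P⁻¹ where J is a Jordan canonical form, so e^{tA} = P · e^{tJ} · P⁻¹, and e^{tJ} can be computed block-by-block.

A has Jordan form
J =
  [0, 1, 0]
  [0, 0, 0]
  [0, 0, 0]
(up to reordering of blocks).

Per-block formulas:
  For a 1×1 block at λ = 0: exp(t · [0]) = [e^(0t)].
  For a 2×2 Jordan block J_2(0): exp(t · J_2(0)) = e^(0t)·(I + t·N), where N is the 2×2 nilpotent shift.

After assembling e^{tJ} and conjugating by P, we get:

e^{tA} =
  [1 - t, t, 0]
  [-t, t + 1, 0]
  [6*t, -6*t, 1]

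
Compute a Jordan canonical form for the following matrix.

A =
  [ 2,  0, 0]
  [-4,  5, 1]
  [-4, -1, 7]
J_1(2) ⊕ J_2(6)

The characteristic polynomial is
  det(x·I − A) = x^3 - 14*x^2 + 60*x - 72 = (x - 6)^2*(x - 2)

Eigenvalues and multiplicities (the geometric multiplicity of λ is n − rank(A − λI), which equals the number of Jordan blocks for λ):
  λ = 2: algebraic multiplicity = 1, geometric multiplicity = 1
  λ = 6: algebraic multiplicity = 2, geometric multiplicity = 1

Determining the block sizes for each eigenvalue:
  λ = 2: one block (gm = 1), so the single block has size am = 1 → block sizes [1]
  λ = 6: one block (gm = 1), so the single block has size am = 2 → block sizes [2]

Assembling the blocks gives a Jordan form
J =
  [2, 0, 0]
  [0, 6, 1]
  [0, 0, 6]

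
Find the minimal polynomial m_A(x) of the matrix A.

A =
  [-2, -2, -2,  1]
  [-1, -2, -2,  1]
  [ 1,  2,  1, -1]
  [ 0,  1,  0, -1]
x^3 + 3*x^2 + 3*x + 1

The characteristic polynomial is χ_A(x) = (x + 1)^4, so the eigenvalues are known. The minimal polynomial is
  m_A(x) = Π_λ (x − λ)^{k_λ}
where k_λ is the size of the *largest* Jordan block for λ (equivalently, the smallest k with (A − λI)^k v = 0 for every generalised eigenvector v of λ).

  λ = -1: largest Jordan block has size 3, contributing (x + 1)^3

So m_A(x) = (x + 1)^3 = x^3 + 3*x^2 + 3*x + 1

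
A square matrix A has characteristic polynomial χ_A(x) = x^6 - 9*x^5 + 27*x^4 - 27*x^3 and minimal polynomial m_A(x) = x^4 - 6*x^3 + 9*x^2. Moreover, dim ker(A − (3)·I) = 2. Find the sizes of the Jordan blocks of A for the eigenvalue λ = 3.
Block sizes for λ = 3: [2, 1]

Step 1 — from the characteristic polynomial, algebraic multiplicity of λ = 3 is 3. From dim ker(A − (3)·I) = 2, there are exactly 2 Jordan blocks for λ = 3.
Step 2 — from the minimal polynomial, the factor (x − 3)^2 tells us the largest block for λ = 3 has size 2.
Step 3 — with total size 3, 2 blocks, and largest block 2, the block sizes (in nonincreasing order) are [2, 1].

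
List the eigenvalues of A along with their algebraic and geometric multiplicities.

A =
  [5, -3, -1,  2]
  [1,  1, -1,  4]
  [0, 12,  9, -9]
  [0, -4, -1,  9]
λ = 6: alg = 4, geom = 2

Step 1 — factor the characteristic polynomial to read off the algebraic multiplicities:
  χ_A(x) = (x - 6)^4

Step 2 — compute geometric multiplicities via the rank-nullity identity g(λ) = n − rank(A − λI):
  rank(A − (6)·I) = 2, so dim ker(A − (6)·I) = n − 2 = 2

Summary:
  λ = 6: algebraic multiplicity = 4, geometric multiplicity = 2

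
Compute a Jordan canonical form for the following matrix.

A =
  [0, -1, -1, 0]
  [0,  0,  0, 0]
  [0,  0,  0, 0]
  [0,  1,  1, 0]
J_2(0) ⊕ J_1(0) ⊕ J_1(0)

The characteristic polynomial is
  det(x·I − A) = x^4

Eigenvalues and multiplicities (the geometric multiplicity of λ is n − rank(A − λI), which equals the number of Jordan blocks for λ):
  λ = 0: algebraic multiplicity = 4, geometric multiplicity = 3

Determining the block sizes for each eigenvalue:
  λ = 0: 3 blocks summing to 4 forces exactly one block of size 2 and the rest size 1 → block sizes [2, 1, 1]

Assembling the blocks gives a Jordan form
J =
  [0, 1, 0, 0]
  [0, 0, 0, 0]
  [0, 0, 0, 0]
  [0, 0, 0, 0]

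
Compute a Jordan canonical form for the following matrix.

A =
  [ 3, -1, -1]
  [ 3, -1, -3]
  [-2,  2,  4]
J_2(2) ⊕ J_1(2)

The characteristic polynomial is
  det(x·I − A) = x^3 - 6*x^2 + 12*x - 8 = (x - 2)^3

Eigenvalues and multiplicities (the geometric multiplicity of λ is n − rank(A − λI), which equals the number of Jordan blocks for λ):
  λ = 2: algebraic multiplicity = 3, geometric multiplicity = 2

Determining the block sizes for each eigenvalue:
  λ = 2: 2 blocks summing to 3 forces exactly one block of size 2 and the rest size 1 → block sizes [2, 1]

Assembling the blocks gives a Jordan form
J =
  [2, 1, 0]
  [0, 2, 0]
  [0, 0, 2]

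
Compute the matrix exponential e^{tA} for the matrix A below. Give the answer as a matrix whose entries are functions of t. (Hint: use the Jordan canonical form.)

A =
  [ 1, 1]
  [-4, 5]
e^{tA} =
  [-2*t*exp(3*t) + exp(3*t), t*exp(3*t)]
  [-4*t*exp(3*t), 2*t*exp(3*t) + exp(3*t)]

Strategy: write A = P · J · P⁻¹ where J is a Jordan canonical form, so e^{tA} = P · e^{tJ} · P⁻¹, and e^{tJ} can be computed block-by-block.

A has Jordan form
J =
  [3, 1]
  [0, 3]
(up to reordering of blocks).

Per-block formulas:
  For a 2×2 Jordan block J_2(3): exp(t · J_2(3)) = e^(3t)·(I + t·N), where N is the 2×2 nilpotent shift.

After assembling e^{tJ} and conjugating by P, we get:

e^{tA} =
  [-2*t*exp(3*t) + exp(3*t), t*exp(3*t)]
  [-4*t*exp(3*t), 2*t*exp(3*t) + exp(3*t)]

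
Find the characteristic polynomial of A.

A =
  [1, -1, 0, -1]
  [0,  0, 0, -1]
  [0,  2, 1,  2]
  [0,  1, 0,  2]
x^4 - 4*x^3 + 6*x^2 - 4*x + 1

Expanding det(x·I − A) (e.g. by cofactor expansion or by noting that A is similar to its Jordan form J, which has the same characteristic polynomial as A) gives
  χ_A(x) = x^4 - 4*x^3 + 6*x^2 - 4*x + 1
which factors as (x - 1)^4. The eigenvalues (with algebraic multiplicities) are λ = 1 with multiplicity 4.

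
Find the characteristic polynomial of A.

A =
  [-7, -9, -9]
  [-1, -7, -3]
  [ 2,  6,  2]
x^3 + 12*x^2 + 48*x + 64

Expanding det(x·I − A) (e.g. by cofactor expansion or by noting that A is similar to its Jordan form J, which has the same characteristic polynomial as A) gives
  χ_A(x) = x^3 + 12*x^2 + 48*x + 64
which factors as (x + 4)^3. The eigenvalues (with algebraic multiplicities) are λ = -4 with multiplicity 3.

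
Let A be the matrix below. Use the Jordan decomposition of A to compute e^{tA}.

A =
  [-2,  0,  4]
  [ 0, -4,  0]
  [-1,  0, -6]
e^{tA} =
  [2*t*exp(-4*t) + exp(-4*t), 0, 4*t*exp(-4*t)]
  [0, exp(-4*t), 0]
  [-t*exp(-4*t), 0, -2*t*exp(-4*t) + exp(-4*t)]

Strategy: write A = P · J · P⁻¹ where J is a Jordan canonical form, so e^{tA} = P · e^{tJ} · P⁻¹, and e^{tJ} can be computed block-by-block.

A has Jordan form
J =
  [-4,  1,  0]
  [ 0, -4,  0]
  [ 0,  0, -4]
(up to reordering of blocks).

Per-block formulas:
  For a 1×1 block at λ = -4: exp(t · [-4]) = [e^(-4t)].
  For a 2×2 Jordan block J_2(-4): exp(t · J_2(-4)) = e^(-4t)·(I + t·N), where N is the 2×2 nilpotent shift.

After assembling e^{tJ} and conjugating by P, we get:

e^{tA} =
  [2*t*exp(-4*t) + exp(-4*t), 0, 4*t*exp(-4*t)]
  [0, exp(-4*t), 0]
  [-t*exp(-4*t), 0, -2*t*exp(-4*t) + exp(-4*t)]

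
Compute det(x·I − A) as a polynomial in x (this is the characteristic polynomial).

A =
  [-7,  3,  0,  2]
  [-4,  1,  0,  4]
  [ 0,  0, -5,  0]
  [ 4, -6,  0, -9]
x^4 + 20*x^3 + 150*x^2 + 500*x + 625

Expanding det(x·I − A) (e.g. by cofactor expansion or by noting that A is similar to its Jordan form J, which has the same characteristic polynomial as A) gives
  χ_A(x) = x^4 + 20*x^3 + 150*x^2 + 500*x + 625
which factors as (x + 5)^4. The eigenvalues (with algebraic multiplicities) are λ = -5 with multiplicity 4.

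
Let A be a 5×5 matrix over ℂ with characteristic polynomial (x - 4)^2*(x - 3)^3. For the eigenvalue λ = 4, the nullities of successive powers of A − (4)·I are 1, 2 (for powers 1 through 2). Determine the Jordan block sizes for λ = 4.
Block sizes for λ = 4: [2]

From the dimensions of kernels of powers, the number of Jordan blocks of size at least j is d_j − d_{j−1} where d_j = dim ker(N^j) (with d_0 = 0). Computing the differences gives [1, 1].
The number of blocks of size exactly k is (#blocks of size ≥ k) − (#blocks of size ≥ k + 1), so the partition is: 1 block(s) of size 2.
In nonincreasing order the block sizes are [2].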